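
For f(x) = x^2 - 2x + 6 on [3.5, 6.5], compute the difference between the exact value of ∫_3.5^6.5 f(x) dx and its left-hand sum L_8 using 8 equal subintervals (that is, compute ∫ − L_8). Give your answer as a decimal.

Exact integral: ∫_3.5^6.5 f(x) dx = 65.25.
L_8 = 60.8203125.
Error = 65.25 − 60.8203125 = 4.4296875.

4.4296875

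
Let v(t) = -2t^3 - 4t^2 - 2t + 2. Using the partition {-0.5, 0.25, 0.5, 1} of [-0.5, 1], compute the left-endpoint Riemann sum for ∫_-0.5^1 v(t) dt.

1.8671875

Subinterval widths: 0.75, 0.25, 0.5.
Left endpoints: -0.5, 0.25, 0.5.
v(-0.5) = 2.25, v(0.25) = 1.21875, v(0.5) = -0.25.
Sum = Σ Δt_i · v(t_i).
Sum = 1.8671875.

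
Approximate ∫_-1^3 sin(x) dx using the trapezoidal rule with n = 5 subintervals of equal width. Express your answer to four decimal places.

Δx = (3 − (-1))/5 = 0.8.
f(-1) ≈ -0.8415, f(-0.2) ≈ -0.1987, f(0.6) ≈ 0.5646, f(1.4) ≈ 0.9854, f(2.2) ≈ 0.8085, f(3) ≈ 0.1411.
T_5 = (Δx/2)·[f(x_0) + 2f(x_1) + ... + 2f(x_{4}) + f(x_5)].
Sum ≈ 1.4478.

1.4478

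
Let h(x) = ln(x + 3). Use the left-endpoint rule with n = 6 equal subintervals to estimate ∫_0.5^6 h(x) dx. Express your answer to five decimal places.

9.44529

Δx = (6 − 0.5)/6 = 11/12.
Left endpoints: 0.5, 17/12, 7/3, 3.25, 25/6, 61/12.
h(0.5) ≈ 1.25276, h(17/12) ≈ 1.48539, h(7/3) ≈ 1.67398, h(3.25) ≈ 1.83258, h(25/6) ≈ 1.96944, h(61/12) ≈ 2.08980.
Sum = Δx · [h(0.5) + h(17/12) + h(7/3) + ...].
Sum ≈ 9.44529.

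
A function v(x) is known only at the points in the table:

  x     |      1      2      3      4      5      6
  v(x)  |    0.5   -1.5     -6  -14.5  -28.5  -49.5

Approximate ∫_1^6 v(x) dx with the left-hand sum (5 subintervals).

-50

Δx = 1.
Sum = 1·[0.5 + (-1.5) + (-6) + (-14.5) + (-28.5)] = -50.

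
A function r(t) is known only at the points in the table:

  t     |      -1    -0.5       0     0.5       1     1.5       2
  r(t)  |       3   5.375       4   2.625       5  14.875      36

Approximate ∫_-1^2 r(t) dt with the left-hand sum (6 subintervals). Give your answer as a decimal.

17.4375

Δt = 0.5.
Sum = 0.5·[3 + 5.375 + 4 + 2.625 + 5 + 14.875] = 17.4375.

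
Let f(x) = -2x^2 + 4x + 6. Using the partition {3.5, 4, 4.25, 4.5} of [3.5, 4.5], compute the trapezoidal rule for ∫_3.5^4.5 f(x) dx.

Subinterval widths: 0.5, 0.25, 0.25.
f(3.5) = -4.5, f(4) = -10, f(4.25) = -13.125, f(4.5) = -16.5.
On each subinterval the trapezoid contributes (Δx_i/2)·[f(x_{i-1}) + f(x_i)].
Sum = -10.21875.

-10.21875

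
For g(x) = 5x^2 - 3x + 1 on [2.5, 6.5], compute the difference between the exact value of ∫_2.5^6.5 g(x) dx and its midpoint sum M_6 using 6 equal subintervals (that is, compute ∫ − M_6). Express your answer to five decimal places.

Exact integral: ∫_2.5^6.5 g(x) dx ≈ 381.6666667.
M_6 ≈ 380.9259259.
Error ≈ 381.6666667 − 380.9259259 ≈ 0.74074.

0.74074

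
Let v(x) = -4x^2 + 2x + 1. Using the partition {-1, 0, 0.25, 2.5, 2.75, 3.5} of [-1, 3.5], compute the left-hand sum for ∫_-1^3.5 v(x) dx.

Subinterval widths: 1, 0.25, 2.25, 0.25, 0.75.
Left endpoints: -1, 0, 0.25, 2.5, 2.75.
v(-1) = -5, v(0) = 1, v(0.25) = 1.25, v(2.5) = -19, v(2.75) = -23.75.
Sum = Σ Δx_i · v(x_i).
Sum = -24.5.

-24.5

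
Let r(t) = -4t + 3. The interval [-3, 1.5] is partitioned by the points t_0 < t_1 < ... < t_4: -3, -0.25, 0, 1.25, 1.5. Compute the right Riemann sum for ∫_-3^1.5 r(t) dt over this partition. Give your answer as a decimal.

8.5

Subinterval widths: 2.75, 0.25, 1.25, 0.25.
Right endpoints: -0.25, 0, 1.25, 1.5.
r(-0.25) = 4, r(0) = 3, r(1.25) = -2, r(1.5) = -3.
Sum = Σ Δt_i · r(t_i).
Sum = 8.5.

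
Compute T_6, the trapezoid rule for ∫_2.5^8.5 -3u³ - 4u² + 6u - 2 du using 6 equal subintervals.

Δu = (8.5 − 2.5)/6 = 1.
f(2.5) = -58.875, f(3.5) = -158.625, f(4.5) = -329.375, f(5.5) = -589.125, f(6.5) = -955.875, f(7.5) = -1447.625, f(8.5) = -2082.375.
T_6 = (Δu/2)·[f(u_0) + 2f(u_1) + ... + 2f(u_{5}) + f(u_6)].
Sum = -4551.25.

-4551.25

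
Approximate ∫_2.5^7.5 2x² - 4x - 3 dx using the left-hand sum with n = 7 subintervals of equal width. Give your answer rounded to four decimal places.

128.1122

Δx = (7.5 − 2.5)/7 = 5/7.
Left endpoints: 2.5, 45/14, 55/14, 65/14, 75/14, 85/14, 95/14.
f(2.5) = -0.5, f(45/14) = 471/98, f(55/14) = 1191/98, f(65/14) = 2111/98, f(75/14) = 3231/98, f(85/14) = 4551/98, f(95/14) = 6071/98.
Sum = Δx · [f(2.5) + f(45/14) + f(55/14) + ...].
Sum ≈ 128.1122.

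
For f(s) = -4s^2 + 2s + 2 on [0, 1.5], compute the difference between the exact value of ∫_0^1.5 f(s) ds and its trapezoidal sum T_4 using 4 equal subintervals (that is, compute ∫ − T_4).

0.140625

Exact integral: ∫_0^1.5 f(s) ds = 0.75.
T_4 = 0.609375.
Error = 0.75 − 0.609375 = 0.140625.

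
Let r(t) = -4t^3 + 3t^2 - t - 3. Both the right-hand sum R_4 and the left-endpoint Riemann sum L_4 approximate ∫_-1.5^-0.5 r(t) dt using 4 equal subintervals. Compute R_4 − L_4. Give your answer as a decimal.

R_4 = 3.90625.
L_4 = 8.90625.
R_4 − L_4 = -5.

-5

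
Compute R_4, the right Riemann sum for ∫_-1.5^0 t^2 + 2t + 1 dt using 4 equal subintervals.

0.55078125

Δt = (0 − (-1.5))/4 = 0.375.
Right endpoints: -1.125, -0.75, -0.375, 0.
f(-1.125) = 0.015625, f(-0.75) = 0.0625, f(-0.375) = 0.390625, f(0) = 1.
Sum = Δt · [f(-1.125) + f(-0.75) + f(-0.375) + f(0)].
Sum = 0.55078125.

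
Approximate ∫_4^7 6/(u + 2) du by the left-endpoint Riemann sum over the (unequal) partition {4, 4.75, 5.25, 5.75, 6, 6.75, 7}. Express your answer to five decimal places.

2.53571

Subinterval widths: 0.75, 0.5, 0.5, 0.25, 0.75, 0.25.
Left endpoints: 4, 4.75, 5.25, 5.75, 6, 6.75.
f(4) = 1, f(4.75) = 8/9, f(5.25) = 24/29, f(5.75) = 24/31, f(6) = 0.75, f(6.75) = 24/35.
Sum = Σ Δu_i · f(u_i).
Sum ≈ 2.53571.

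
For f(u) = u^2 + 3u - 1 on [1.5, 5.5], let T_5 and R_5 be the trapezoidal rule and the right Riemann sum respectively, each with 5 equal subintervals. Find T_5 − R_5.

-16

T_5 = 92.76.
R_5 = 108.76.
T_5 − R_5 = -16.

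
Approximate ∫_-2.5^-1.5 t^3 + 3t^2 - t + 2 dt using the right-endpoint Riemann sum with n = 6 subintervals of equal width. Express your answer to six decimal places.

7.673611

Δt = (-1.5 − (-2.5))/6 = 1/6.
Right endpoints: -7/3, -13/6, -2, -11/6, -5/3, -1.5.
f(-7/3) = 215/27, f(-13/6) = 1745/216, f(-2) = 8, f(-11/6) = 1675/216, f(-5/3) = 199/27, f(-1.5) = 6.875.
Sum = Δt · [f(-7/3) + f(-13/6) + f(-2) + ...].
Sum ≈ 7.673611.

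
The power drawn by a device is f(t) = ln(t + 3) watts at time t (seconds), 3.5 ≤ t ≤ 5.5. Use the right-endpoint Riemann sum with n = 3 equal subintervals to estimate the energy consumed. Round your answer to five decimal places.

4.11193

Δt = (5.5 − 3.5)/3 = 2/3.
Right endpoints: 25/6, 29/6, 5.5.
f(25/6) ≈ 1.96944, f(29/6) ≈ 2.05839, f(5.5) ≈ 2.14007.
Sum = Δt · [f(25/6) + f(29/6) + f(5.5)].
Sum ≈ 4.11193.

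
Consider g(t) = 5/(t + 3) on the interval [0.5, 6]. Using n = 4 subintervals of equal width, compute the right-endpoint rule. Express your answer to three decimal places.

4.176

Δt = (6 − 0.5)/4 = 1.375.
Right endpoints: 1.875, 3.25, 4.625, 6.
g(1.875) = 40/39, g(3.25) = 0.8, g(4.625) = 40/61, g(6) = 5/9.
Sum = Δt · [g(1.875) + g(3.25) + g(4.625) + g(6)].
Sum ≈ 4.176.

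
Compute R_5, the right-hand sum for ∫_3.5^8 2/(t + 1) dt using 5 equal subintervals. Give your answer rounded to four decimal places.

1.2913

Δt = (8 − 3.5)/5 = 0.9.
Right endpoints: 4.4, 5.3, 6.2, 7.1, 8.
f(4.4) = 10/27, f(5.3) = 20/63, f(6.2) = 5/18, f(7.1) = 20/81, f(8) = 2/9.
Sum = Δt · [f(4.4) + f(5.3) + f(6.2) + f(7.1) + f(8)].
Sum ≈ 1.2913.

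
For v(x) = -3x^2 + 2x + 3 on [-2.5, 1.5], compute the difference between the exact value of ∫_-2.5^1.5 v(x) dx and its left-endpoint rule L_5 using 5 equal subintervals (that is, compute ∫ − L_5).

Exact integral: ∫_-2.5^1.5 v(x) dx = -11.
L_5 = -20.28.
Error = -11 − (-20.28) = 9.28.

9.28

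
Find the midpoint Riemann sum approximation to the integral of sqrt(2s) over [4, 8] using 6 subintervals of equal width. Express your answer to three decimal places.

Δs = (8 − 4)/6 = 2/3.
Midpoints: 13/3, 5, 17/3, 19/3, 7, 23/3.
f(13/3) ≈ 2.944, f(5) ≈ 3.162, f(17/3) ≈ 3.367, f(19/3) ≈ 3.559, f(7) ≈ 3.742, f(23/3) ≈ 3.916.
Sum = Δs · [f(13/3) + f(5) + f(17/3) + ...].
Sum ≈ 13.793.

13.793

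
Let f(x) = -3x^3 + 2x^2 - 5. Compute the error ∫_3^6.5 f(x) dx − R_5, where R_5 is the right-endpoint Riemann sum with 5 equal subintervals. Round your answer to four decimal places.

Exact integral: ∫_3^6.5 f(x) dx ≈ -1130.463542.
R_5 = -1378.8425.
Error ≈ -1130.463542 − (-1378.8425) ≈ 248.3790.

248.3790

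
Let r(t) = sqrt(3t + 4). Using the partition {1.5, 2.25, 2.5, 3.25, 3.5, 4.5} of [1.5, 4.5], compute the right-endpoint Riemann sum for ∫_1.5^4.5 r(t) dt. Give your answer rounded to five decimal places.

Subinterval widths: 0.75, 0.25, 0.75, 0.25, 1.
Right endpoints: 2.25, 2.5, 3.25, 3.5, 4.5.
r(2.25) ≈ 3.27872, r(2.5) ≈ 3.39116, r(3.25) ≈ 3.70810, r(3.5) ≈ 3.80789, r(4.5) ≈ 4.18330.
Sum = Σ Δt_i · r(t_i).
Sum ≈ 11.22318.

11.22318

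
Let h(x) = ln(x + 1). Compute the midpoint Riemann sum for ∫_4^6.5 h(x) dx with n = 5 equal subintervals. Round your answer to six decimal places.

4.565277

Δx = (6.5 − 4)/5 = 0.5.
Midpoints: 4.25, 4.75, 5.25, 5.75, 6.25.
h(4.25) ≈ 1.658228, h(4.75) ≈ 1.749200, h(5.25) ≈ 1.832581, h(5.75) ≈ 1.909543, h(6.25) ≈ 1.981001.
Sum = Δx · [h(4.25) + h(4.75) + h(5.25) + h(5.75) + h(6.25)].
Sum ≈ 4.565277.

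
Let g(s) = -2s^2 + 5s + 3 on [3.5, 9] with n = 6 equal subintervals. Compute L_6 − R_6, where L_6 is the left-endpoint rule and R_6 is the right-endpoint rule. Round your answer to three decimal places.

100.833

L_6 ≈ -220.16551.
R_6 ≈ -320.99884.
L_6 − R_6 ≈ 100.833.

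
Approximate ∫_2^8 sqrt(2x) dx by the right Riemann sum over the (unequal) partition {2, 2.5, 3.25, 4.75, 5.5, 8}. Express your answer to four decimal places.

Subinterval widths: 0.5, 0.75, 1.5, 0.75, 2.5.
Right endpoints: 2.5, 3.25, 4.75, 5.5, 8.
f(2.5) ≈ 2.2361, f(3.25) ≈ 2.5495, f(4.75) ≈ 3.0822, f(5.5) ≈ 3.3166, f(8) ≈ 4.0000.
Sum = Σ Δx_i · f(x_i).
Sum ≈ 20.1409.

20.1409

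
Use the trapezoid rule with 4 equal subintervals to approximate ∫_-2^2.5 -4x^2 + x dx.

-34.171875

Δx = (2.5 − (-2))/4 = 1.125.
f(-2) = -18, f(-0.875) = -3.9375, f(0.25) = 0, f(1.375) = -6.1875, f(2.5) = -22.5.
T_4 = (Δx/2)·[f(x_0) + 2f(x_1) + 2f(x_2) + 2f(x_3) + f(x_4)].
Sum = -34.171875.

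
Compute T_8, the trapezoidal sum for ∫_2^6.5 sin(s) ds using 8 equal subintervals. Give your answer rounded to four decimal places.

-1.3558

Δs = (6.5 − 2)/8 = 0.5625.
f(2) ≈ 0.9093, f(2.5625) ≈ 0.5473, f(3.125) ≈ 0.0166, f(3.6875) ≈ -0.5192, f(4.25) ≈ -0.8950, f(4.8125) ≈ -0.9950, f(5.375) ≈ -0.7884, f(5.9375) ≈ -0.3388, f(6.5) ≈ 0.2151.
T_8 = (Δs/2)·[f(s_0) + 2f(s_1) + ... + 2f(s_{7}) + f(s_8)].
Sum ≈ -1.3558.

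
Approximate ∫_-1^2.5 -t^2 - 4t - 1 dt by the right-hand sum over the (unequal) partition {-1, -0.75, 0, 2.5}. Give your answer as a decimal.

-43.515625

Subinterval widths: 0.25, 0.75, 2.5.
Right endpoints: -0.75, 0, 2.5.
f(-0.75) = 1.4375, f(0) = -1, f(2.5) = -17.25.
Sum = Σ Δt_i · f(t_i).
Sum = -43.515625.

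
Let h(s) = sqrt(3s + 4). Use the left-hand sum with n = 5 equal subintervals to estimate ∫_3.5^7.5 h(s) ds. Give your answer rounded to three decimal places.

Δs = (7.5 − 3.5)/5 = 0.8.
Left endpoints: 3.5, 4.3, 5.1, 5.9, 6.7.
h(3.5) ≈ 3.808, h(4.3) ≈ 4.111, h(5.1) ≈ 4.393, h(5.9) ≈ 4.658, h(6.7) ≈ 4.909.
Sum = Δs · [h(3.5) + h(4.3) + h(5.1) + h(5.9) + h(6.7)].
Sum ≈ 17.504.

17.504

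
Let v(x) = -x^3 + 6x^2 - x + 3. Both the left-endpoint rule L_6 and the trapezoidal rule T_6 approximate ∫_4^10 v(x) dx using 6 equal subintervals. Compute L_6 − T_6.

219

L_6 = -384.
T_6 = -603.
L_6 − T_6 = 219.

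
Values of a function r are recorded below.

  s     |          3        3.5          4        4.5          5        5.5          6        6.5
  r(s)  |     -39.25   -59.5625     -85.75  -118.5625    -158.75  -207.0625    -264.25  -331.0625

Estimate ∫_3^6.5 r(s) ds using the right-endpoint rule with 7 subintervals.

-612.5

Δs = 0.5.
Sum = 0.5·[(-59.5625) + (-85.75) + (-118.5625) + (-158.75) + (-207.0625) + (-264.25) + (-331.0625)] = -612.5.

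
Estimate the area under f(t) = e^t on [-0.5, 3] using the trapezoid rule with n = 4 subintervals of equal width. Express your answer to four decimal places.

20.7062

Δt = (3 − (-0.5))/4 = 0.875.
f(-0.5) ≈ 0.6065, f(0.375) ≈ 1.4550, f(1.25) ≈ 3.4903, f(2.125) ≈ 8.3729, f(3) ≈ 20.0855.
T_4 = (Δt/2)·[f(t_0) + 2f(t_1) + 2f(t_2) + 2f(t_3) + f(t_4)].
Sum ≈ 20.7062.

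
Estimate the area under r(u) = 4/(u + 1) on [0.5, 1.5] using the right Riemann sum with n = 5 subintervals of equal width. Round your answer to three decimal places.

1.940

Δu = (1.5 − 0.5)/5 = 0.2.
Right endpoints: 0.7, 0.9, 1.1, 1.3, 1.5.
r(0.7) = 40/17, r(0.9) = 40/19, r(1.1) = 40/21, r(1.3) = 40/23, r(1.5) = 1.6.
Sum = Δu · [r(0.7) + r(0.9) + r(1.1) + r(1.3) + r(1.5)].
Sum ≈ 1.940.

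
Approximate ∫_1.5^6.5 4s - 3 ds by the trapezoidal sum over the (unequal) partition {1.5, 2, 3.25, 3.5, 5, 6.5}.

65

Subinterval widths: 0.5, 1.25, 0.25, 1.5, 1.5.
f(1.5) = 3, f(2) = 5, f(3.25) = 10, f(3.5) = 11, f(5) = 17, f(6.5) = 23.
On each subinterval the trapezoid contributes (Δs_i/2)·[f(s_{i-1}) + f(s_i)].
Sum = 65.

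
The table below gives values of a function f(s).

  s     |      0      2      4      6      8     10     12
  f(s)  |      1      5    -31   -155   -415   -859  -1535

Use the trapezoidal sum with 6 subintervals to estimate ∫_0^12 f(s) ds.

Δs = 2.
T_6 = (2/2)·[1 + 2·5 + 2·(-31) + 2·(-155) + 2·(-415) + 2·(-859) + (-1535)] = -4444.

-4444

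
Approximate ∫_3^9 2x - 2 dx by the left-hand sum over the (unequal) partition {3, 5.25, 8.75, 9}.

42.625

Subinterval widths: 2.25, 3.5, 0.25.
Left endpoints: 3, 5.25, 8.75.
f(3) = 4, f(5.25) = 8.5, f(8.75) = 15.5.
Sum = Σ Δx_i · f(x_i).
Sum = 42.625.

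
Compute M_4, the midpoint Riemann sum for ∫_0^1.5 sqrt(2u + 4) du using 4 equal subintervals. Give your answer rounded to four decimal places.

3.5075

Δu = (1.5 − 0)/4 = 0.375.
Midpoints: 0.1875, 0.5625, 0.9375, 1.3125.
f(0.1875) ≈ 2.0917, f(0.5625) ≈ 2.2638, f(0.9375) ≈ 2.4238, f(1.3125) ≈ 2.5739.
Sum = Δu · [f(0.1875) + f(0.5625) + f(0.9375) + f(1.3125)].
Sum ≈ 3.5075.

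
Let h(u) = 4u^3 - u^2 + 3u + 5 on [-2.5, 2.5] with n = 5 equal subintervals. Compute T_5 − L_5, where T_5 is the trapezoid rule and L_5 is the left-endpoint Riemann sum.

T_5 = 13.75.
L_5 = -56.25.
T_5 − L_5 = 70.

70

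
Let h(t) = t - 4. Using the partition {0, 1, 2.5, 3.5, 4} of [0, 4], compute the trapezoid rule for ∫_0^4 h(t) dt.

Subinterval widths: 1, 1.5, 1, 0.5.
h(0) = -4, h(1) = -3, h(2.5) = -1.5, h(3.5) = -0.5, h(4) = 0.
On each subinterval the trapezoid contributes (Δt_i/2)·[h(t_{i-1}) + h(t_i)].
Sum = -8.

-8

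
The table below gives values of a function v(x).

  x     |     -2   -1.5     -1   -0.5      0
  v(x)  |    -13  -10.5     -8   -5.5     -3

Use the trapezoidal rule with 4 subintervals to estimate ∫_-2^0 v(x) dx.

-16

Δx = 0.5.
T_4 = (0.5/2)·[(-13) + 2·(-10.5) + 2·(-8) + 2·(-5.5) + (-3)] = -16.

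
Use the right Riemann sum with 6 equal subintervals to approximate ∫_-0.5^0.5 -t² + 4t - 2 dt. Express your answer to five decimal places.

-1.75463

Δt = (0.5 − (-0.5))/6 = 1/6.
Right endpoints: -1/3, -1/6, 0, 1/6, 1/3, 0.5.
f(-1/3) = -31/9, f(-1/6) = -97/36, f(0) = -2, f(1/6) = -49/36, f(1/3) = -7/9, f(0.5) = -0.25.
Sum = Δt · [f(-1/3) + f(-1/6) + f(0) + ...].
Sum ≈ -1.75463.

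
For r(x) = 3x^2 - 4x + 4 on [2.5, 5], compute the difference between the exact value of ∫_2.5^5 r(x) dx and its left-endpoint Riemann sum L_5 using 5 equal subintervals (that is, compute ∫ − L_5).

11.25

Exact integral: ∫_2.5^5 r(x) dx = 81.875.
L_5 = 70.625.
Error = 81.875 − 70.625 = 11.25.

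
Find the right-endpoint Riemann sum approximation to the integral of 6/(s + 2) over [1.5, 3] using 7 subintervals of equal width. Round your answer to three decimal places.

2.086

Δs = (3 − 1.5)/7 = 3/14.
Right endpoints: 12/7, 27/14, 15/7, 33/14, 18/7, 39/14, 3.
f(12/7) = 21/13, f(27/14) = 84/55, f(15/7) = 42/29, f(33/14) = 84/61, f(18/7) = 1.3125, f(39/14) = 84/67, f(3) = 1.2.
Sum = Δs · [f(12/7) + f(27/14) + f(15/7) + ...].
Sum ≈ 2.086.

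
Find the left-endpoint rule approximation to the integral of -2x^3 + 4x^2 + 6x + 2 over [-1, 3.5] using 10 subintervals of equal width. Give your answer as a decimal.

29.7309375

Δx = (3.5 − (-1))/10 = 0.45.
Left endpoints: -1, -0.55, -0.1, 0.35, 0.8, 1.25, 1.7, 2.15, 2.6, 3.05.
f(-1) = 2, f(-0.55) = 0.24275, f(-0.1) = 1.442, f(0.35) = 4.50425, f(0.8) = 8.336, f(1.25) = 11.84375, f(1.7) = 13.934, f(2.15) = 13.51325, f(2.6) = 9.488, f(3.05) = 0.76475.
Sum = Δx · [f(-1) + f(-0.55) + f(-0.1) + ...].
Sum = 29.7309375.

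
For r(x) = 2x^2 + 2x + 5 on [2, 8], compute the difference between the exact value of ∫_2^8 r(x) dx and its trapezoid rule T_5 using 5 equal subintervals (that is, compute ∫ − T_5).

Exact integral: ∫_2^8 r(x) dx = 426.
T_5 = 428.88.
Error = 426 − 428.88 = -2.88.

-2.88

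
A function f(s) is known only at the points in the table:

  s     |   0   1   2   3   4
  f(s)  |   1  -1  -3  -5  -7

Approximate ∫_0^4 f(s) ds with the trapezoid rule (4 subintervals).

-12

Δs = 1.
T_4 = (1/2)·[1 + 2·(-1) + 2·(-3) + 2·(-5) + (-7)] = -12.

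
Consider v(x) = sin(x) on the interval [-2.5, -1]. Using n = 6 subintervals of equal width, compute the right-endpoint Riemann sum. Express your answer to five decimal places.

Δx = (-1 − (-2.5))/6 = 0.25.
Right endpoints: -2.25, -2, -1.75, -1.5, -1.25, -1.
v(-2.25) ≈ -0.77807, v(-2) ≈ -0.90930, v(-1.75) ≈ -0.98399, v(-1.5) ≈ -0.99749, v(-1.25) ≈ -0.94898, v(-1) ≈ -0.84147.
Sum = Δx · [v(-2.25) + v(-2) + v(-1.75) + ...].
Sum ≈ -1.36483.

-1.36483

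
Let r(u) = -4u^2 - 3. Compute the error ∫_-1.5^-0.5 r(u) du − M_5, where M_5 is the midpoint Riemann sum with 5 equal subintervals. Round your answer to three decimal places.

Exact integral: ∫_-1.5^-0.5 r(u) du ≈ -7.33333.
M_5 = -7.32.
Error ≈ -7.33333 − (-7.32) ≈ -0.013.

-0.013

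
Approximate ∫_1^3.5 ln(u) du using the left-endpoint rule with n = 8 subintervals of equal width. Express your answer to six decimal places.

Δu = (3.5 − 1)/8 = 0.3125.
Left endpoints: 1, 1.3125, 1.625, 1.9375, 2.25, 2.5625, 2.875, 3.1875.
f(1) ≈ 0.000000, f(1.3125) ≈ 0.271934, f(1.625) ≈ 0.485508, f(1.9375) ≈ 0.661398, f(2.25) ≈ 0.810930, f(2.5625) ≈ 0.940983, f(2.875) ≈ 1.056053, f(3.1875) ≈ 1.159237.
Sum = Δu · [f(1) + f(1.3125) + f(1.625) + ...].
Sum ≈ 1.683138.

1.683138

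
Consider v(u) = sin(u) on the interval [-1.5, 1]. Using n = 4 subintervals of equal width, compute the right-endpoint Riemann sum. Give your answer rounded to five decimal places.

Δu = (1 − (-1.5))/4 = 0.625.
Right endpoints: -0.875, -0.25, 0.375, 1.
v(-0.875) ≈ -0.76754, v(-0.25) ≈ -0.24740, v(0.375) ≈ 0.36627, v(1) ≈ 0.84147.
Sum = Δu · [v(-0.875) + v(-0.25) + v(0.375) + v(1)].
Sum ≈ 0.12050.

0.12050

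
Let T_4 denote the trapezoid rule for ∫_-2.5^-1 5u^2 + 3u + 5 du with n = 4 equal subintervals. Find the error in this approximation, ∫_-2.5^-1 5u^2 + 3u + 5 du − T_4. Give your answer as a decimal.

Exact integral: ∫_-2.5^-1 f(u) du = 24.
T_4 = 24.17578125.
Error = 24 − 24.17578125 = -0.17578125.

-0.17578125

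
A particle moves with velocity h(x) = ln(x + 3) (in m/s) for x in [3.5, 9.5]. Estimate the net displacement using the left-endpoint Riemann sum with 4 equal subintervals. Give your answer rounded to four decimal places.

12.9006

Δx = (9.5 − 3.5)/4 = 1.5.
Left endpoints: 3.5, 5, 6.5, 8.
h(3.5) ≈ 1.8718, h(5) ≈ 2.0794, h(6.5) ≈ 2.2513, h(8) ≈ 2.3979.
Sum = Δx · [h(3.5) + h(5) + h(6.5) + h(8)].
Sum ≈ 12.9006.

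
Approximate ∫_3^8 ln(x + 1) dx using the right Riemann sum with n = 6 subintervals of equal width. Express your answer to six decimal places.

Δx = (8 − 3)/6 = 5/6.
Right endpoints: 23/6, 14/3, 5.5, 19/3, 43/6, 8.
f(23/6) ≈ 1.575536, f(14/3) ≈ 1.734601, f(5.5) ≈ 1.871802, f(19/3) ≈ 1.992430, f(43/6) ≈ 2.100061, f(8) ≈ 2.197225.
Sum = Δx · [f(23/6) + f(14/3) + f(5.5) + ...].
Sum ≈ 9.559713.

9.559713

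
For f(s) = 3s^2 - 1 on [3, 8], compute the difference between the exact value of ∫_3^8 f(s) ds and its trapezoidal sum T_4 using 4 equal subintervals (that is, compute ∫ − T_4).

-3.90625

Exact integral: ∫_3^8 f(s) ds = 480.
T_4 = 483.90625.
Error = 480 − 483.90625 = -3.90625.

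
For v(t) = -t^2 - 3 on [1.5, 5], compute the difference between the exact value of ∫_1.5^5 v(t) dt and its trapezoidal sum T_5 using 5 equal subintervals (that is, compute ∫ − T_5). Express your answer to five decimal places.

0.28583

Exact integral: ∫_1.5^5 v(t) dt ≈ -51.0416667.
T_5 = -51.3275.
Error ≈ -51.0416667 − (-51.3275) ≈ 0.28583.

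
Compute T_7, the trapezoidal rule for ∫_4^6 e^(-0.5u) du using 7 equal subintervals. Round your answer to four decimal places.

0.1714

Δu = (6 − 4)/7 = 2/7.
f(4) ≈ 0.1353, f(30/7) ≈ 0.1173, f(32/7) ≈ 0.1017, f(34/7) ≈ 0.0882, f(36/7) ≈ 0.0764, f(38/7) ≈ 0.0663, f(40/7) ≈ 0.0574, f(6) ≈ 0.0498.
T_7 = (Δu/2)·[f(u_0) + 2f(u_1) + ... + 2f(u_{6}) + f(u_7)].
Sum ≈ 0.1714.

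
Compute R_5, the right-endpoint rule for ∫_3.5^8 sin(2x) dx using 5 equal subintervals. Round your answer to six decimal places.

Δx = (8 − 3.5)/5 = 0.9.
Right endpoints: 4.4, 5.3, 6.2, 7.1, 8.
f(4.4) ≈ 0.584917, f(5.3) ≈ -0.922775, f(6.2) ≈ -0.165604, f(7.1) ≈ 0.998027, f(8) ≈ -0.287903.
Sum = Δx · [f(4.4) + f(5.3) + f(6.2) + f(7.1) + f(8)].
Sum ≈ 0.185995.

0.185995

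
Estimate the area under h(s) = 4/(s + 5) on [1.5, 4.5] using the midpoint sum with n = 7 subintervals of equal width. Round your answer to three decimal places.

Δs = (4.5 − 1.5)/7 = 3/7.
Midpoints: 12/7, 15/7, 18/7, 3, 24/7, 27/7, 30/7.
h(12/7) = 28/47, h(15/7) = 0.56, h(18/7) = 28/53, h(3) = 0.5, h(24/7) = 28/59, h(27/7) = 14/31, h(30/7) = 28/65.
Sum = Δs · [h(12/7) + h(15/7) + h(18/7) + ...].
Sum ≈ 1.518.

1.518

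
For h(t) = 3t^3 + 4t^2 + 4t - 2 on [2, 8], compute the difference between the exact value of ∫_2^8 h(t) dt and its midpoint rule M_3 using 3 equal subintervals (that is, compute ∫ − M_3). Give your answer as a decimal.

Exact integral: ∫_2^8 h(t) dt = 3840.
M_3 = 3742.
Error = 3840 − 3742 = 98.

98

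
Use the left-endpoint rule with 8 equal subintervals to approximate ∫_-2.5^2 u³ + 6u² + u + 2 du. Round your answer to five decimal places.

Δu = (2 − (-2.5))/8 = 0.5625.
Left endpoints: -2.5, -1.9375, -1.375, -0.8125, -0.25, 0.3125, 0.875, 1.4375.
f(-2.5) = 21.375, f(-1.9375) = 62721/4096, f(-1.375) = 4797/512, f(-0.8125) = 18891/4096, f(-0.25) = 2.109375, f(0.3125) = 11997/4096, f(0.875) = 4167/512, f(1.4375) = 77031/4096.
Sum = Δu · [f(-2.5) + f(-1.9375) + f(-1.375) + ...].
Sum ≈ 46.49194.

46.49194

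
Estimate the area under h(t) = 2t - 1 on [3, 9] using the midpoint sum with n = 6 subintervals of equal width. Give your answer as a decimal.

66

Δt = (9 − 3)/6 = 1.
Midpoints: 3.5, 4.5, 5.5, 6.5, 7.5, 8.5.
h(3.5) = 6, h(4.5) = 8, h(5.5) = 10, h(6.5) = 12, h(7.5) = 14, h(8.5) = 16.
Sum = Δt · [h(3.5) + h(4.5) + h(5.5) + ...].
Sum = 66.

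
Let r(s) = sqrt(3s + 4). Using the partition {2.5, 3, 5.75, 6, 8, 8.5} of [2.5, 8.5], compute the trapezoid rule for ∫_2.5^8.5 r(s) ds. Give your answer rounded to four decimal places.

26.8704

Subinterval widths: 0.5, 2.75, 0.25, 2, 0.5.
r(2.5) ≈ 3.3912, r(3) ≈ 3.6056, r(5.75) ≈ 4.6098, r(6) ≈ 4.6904, r(8) ≈ 5.2915, r(8.5) ≈ 5.4314.
On each subinterval the trapezoid contributes (Δs_i/2)·[r(s_{i-1}) + r(s_i)].
Sum ≈ 26.8704.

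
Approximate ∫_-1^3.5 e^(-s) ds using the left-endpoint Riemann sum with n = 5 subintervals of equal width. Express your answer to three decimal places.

Δs = (3.5 − (-1))/5 = 0.9.
Left endpoints: -1, -0.1, 0.8, 1.7, 2.6.
f(-1) ≈ 2.718, f(-0.1) ≈ 1.105, f(0.8) ≈ 0.449, f(1.7) ≈ 0.183, f(2.6) ≈ 0.074.
Sum = Δs · [f(-1) + f(-0.1) + f(0.8) + f(1.7) + f(2.6)].
Sum ≈ 4.077.

4.077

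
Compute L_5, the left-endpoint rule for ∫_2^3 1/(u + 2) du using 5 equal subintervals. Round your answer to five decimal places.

Δu = (3 − 2)/5 = 0.2.
Left endpoints: 2, 2.2, 2.4, 2.6, 2.8.
f(2) = 0.25, f(2.2) = 5/21, f(2.4) = 5/22, f(2.6) = 5/23, f(2.8) = 5/24.
Sum = Δu · [f(2) + f(2.2) + f(2.4) + f(2.6) + f(2.8)].
Sum ≈ 0.22822.

0.22822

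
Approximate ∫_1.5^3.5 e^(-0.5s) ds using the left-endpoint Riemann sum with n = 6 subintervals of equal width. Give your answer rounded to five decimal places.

Δs = (3.5 − 1.5)/6 = 1/3.
Left endpoints: 1.5, 11/6, 13/6, 2.5, 17/6, 19/6.
f(1.5) ≈ 0.47237, f(11/6) ≈ 0.39985, f(13/6) ≈ 0.33847, f(2.5) ≈ 0.28650, f(17/6) ≈ 0.24252, f(19/6) ≈ 0.20529.
Sum = Δs · [f(1.5) + f(11/6) + f(13/6) + ...].
Sum ≈ 0.64833.

0.64833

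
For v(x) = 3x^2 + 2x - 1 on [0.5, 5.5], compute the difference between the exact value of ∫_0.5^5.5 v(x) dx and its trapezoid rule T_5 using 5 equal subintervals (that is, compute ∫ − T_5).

-2.5

Exact integral: ∫_0.5^5.5 v(x) dx = 191.25.
T_5 = 193.75.
Error = 191.25 − 193.75 = -2.5.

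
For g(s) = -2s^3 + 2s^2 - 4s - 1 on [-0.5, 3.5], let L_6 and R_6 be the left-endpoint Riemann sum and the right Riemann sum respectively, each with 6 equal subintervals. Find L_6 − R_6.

L_6 ≈ -50.4074074.
R_6 ≈ -102.4074074.
L_6 − R_6 = 52.

52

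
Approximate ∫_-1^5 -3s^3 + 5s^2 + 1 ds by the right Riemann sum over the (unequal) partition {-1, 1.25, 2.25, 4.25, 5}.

-465.93359375

Subinterval widths: 2.25, 1, 2, 0.75.
Right endpoints: 1.25, 2.25, 4.25, 5.
f(1.25) = 2.953125, f(2.25) = -7.859375, f(4.25) = -138.984375, f(5) = -249.
Sum = Σ Δs_i · f(s_i).
Sum = -465.93359375.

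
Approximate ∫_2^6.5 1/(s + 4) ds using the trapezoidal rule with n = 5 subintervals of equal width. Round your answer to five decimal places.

Δs = (6.5 − 2)/5 = 0.9.
f(2) = 1/6, f(2.9) = 10/69, f(3.8) = 5/39, f(4.7) = 10/87, f(5.6) = 5/48, f(6.5) = 2/21.
T_5 = (Δs/2)·[f(s_0) + 2f(s_1) + ... + 2f(s_{4}) + f(s_5)].
Sum ≈ 0.56087.

0.56087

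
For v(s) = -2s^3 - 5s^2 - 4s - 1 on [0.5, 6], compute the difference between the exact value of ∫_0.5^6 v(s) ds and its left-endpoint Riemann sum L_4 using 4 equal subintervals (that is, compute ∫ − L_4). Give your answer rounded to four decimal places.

-392.3835

Exact integral: ∫_0.5^6 v(s) ds ≈ -1084.760417.
L_4 ≈ -692.376953.
Error ≈ -1084.760417 − (-692.376953) ≈ -392.3835.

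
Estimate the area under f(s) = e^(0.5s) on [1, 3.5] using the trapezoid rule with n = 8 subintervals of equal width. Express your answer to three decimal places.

8.228

Δs = (3.5 − 1)/8 = 0.3125.
f(1) ≈ 1.649, f(1.3125) ≈ 1.928, f(1.625) ≈ 2.254, f(1.9375) ≈ 2.635, f(2.25) ≈ 3.080, f(2.5625) ≈ 3.601, f(2.875) ≈ 4.210, f(3.1875) ≈ 4.922, f(3.5) ≈ 5.755.
T_8 = (Δs/2)·[f(s_0) + 2f(s_1) + ... + 2f(s_{7}) + f(s_8)].
Sum ≈ 8.228.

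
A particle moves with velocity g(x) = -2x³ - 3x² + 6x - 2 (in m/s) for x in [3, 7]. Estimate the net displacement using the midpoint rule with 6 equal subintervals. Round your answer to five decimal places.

-1359.11111

Δx = (7 − 3)/6 = 2/3.
Midpoints: 10/3, 4, 14/3, 16/3, 6, 20/3.
g(10/3) = -2414/27, g(4) = -154, g(14/3) = -6550/27, g(16/3) = -9686/27, g(6) = -506, g(20/3) = -18574/27.
Sum = Δx · [g(10/3) + g(4) + g(14/3) + ...].
Sum ≈ -1359.11111.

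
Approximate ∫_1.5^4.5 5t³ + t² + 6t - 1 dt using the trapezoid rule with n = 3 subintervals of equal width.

Δt = (4.5 − 1.5)/3 = 1.
f(1.5) = 27.125, f(2.5) = 98.375, f(3.5) = 246.625, f(4.5) = 501.875.
T_3 = (Δt/2)·[f(t_0) + 2f(t_1) + 2f(t_2) + f(t_3)].
Sum = 609.5.

609.5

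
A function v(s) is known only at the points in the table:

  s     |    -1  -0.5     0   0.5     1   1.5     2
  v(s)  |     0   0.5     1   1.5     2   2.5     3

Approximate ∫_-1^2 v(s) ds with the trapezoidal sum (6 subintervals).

Δs = 0.5.
T_6 = (0.5/2)·[0 + 2·0.5 + 2·1 + 2·1.5 + 2·2 + 2·2.5 + 3] = 4.5.

4.5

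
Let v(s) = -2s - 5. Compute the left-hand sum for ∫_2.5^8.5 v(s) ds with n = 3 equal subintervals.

Δs = (8.5 − 2.5)/3 = 2.
Left endpoints: 2.5, 4.5, 6.5.
v(2.5) = -10, v(4.5) = -14, v(6.5) = -18.
Sum = Δs · [v(2.5) + v(4.5) + v(6.5)].
Sum = -84.

-84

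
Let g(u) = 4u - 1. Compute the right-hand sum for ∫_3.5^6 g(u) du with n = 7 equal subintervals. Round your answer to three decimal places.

46.786

Δu = (6 − 3.5)/7 = 5/14.
Right endpoints: 27/7, 59/14, 32/7, 69/14, 37/7, 79/14, 6.
g(27/7) = 101/7, g(59/14) = 111/7, g(32/7) = 121/7, g(69/14) = 131/7, g(37/7) = 141/7, g(79/14) = 151/7, g(6) = 23.
Sum = Δu · [g(27/7) + g(59/14) + g(32/7) + ...].
Sum ≈ 46.786.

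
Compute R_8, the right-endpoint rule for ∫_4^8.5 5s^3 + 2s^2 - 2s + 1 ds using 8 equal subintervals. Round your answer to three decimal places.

Δs = (8.5 − 4)/8 = 0.5625.
Right endpoints: 4.5625, 5.125, 5.6875, 6.25, 6.8125, 7.375, 7.9375, 8.5.
f(4.5625) = 2082333/4096, f(5.125) = 366765/512, f(5.6875) = 3990351/4096, f(6.25) = 1287.328125, f(6.8125) = 6803625/4096, f(7.375) = 1075551/512, f(7.9375) = 10697115/4096, f(8.5) = 3199.125.
Sum = Δs · [f(4.5625) + f(5.125) + f(5.6875) + ...].
Sum ≈ 7345.523.

7345.523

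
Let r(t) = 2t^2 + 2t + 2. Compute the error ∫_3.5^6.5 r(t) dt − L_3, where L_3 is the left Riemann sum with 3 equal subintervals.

Exact integral: ∫_3.5^6.5 r(t) dt = 190.5.
L_3 = 158.5.
Error = 190.5 − 158.5 = 32.

32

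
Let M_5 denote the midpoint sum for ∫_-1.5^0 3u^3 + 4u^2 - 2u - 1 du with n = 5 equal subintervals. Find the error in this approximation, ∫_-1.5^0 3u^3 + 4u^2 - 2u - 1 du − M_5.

Exact integral: ∫_-1.5^0 f(u) du = 1.453125.
M_5 = 1.4840625.
Error = 1.453125 − 1.4840625 = -0.0309375.

-0.0309375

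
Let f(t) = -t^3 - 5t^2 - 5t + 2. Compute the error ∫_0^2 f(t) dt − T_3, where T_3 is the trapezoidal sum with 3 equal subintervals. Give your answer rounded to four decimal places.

Exact integral: ∫_0^2 f(t) dt ≈ -23.333333.
T_3 ≈ -24.518519.
Error ≈ -23.333333 − (-24.518519) ≈ 1.1852.

1.1852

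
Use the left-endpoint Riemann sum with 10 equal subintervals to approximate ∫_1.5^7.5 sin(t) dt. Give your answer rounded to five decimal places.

-0.24972

Δt = (7.5 − 1.5)/10 = 0.6.
Left endpoints: 1.5, 2.1, 2.7, 3.3, 3.9, 4.5, 5.1, 5.7, 6.3, 6.9.
f(1.5) ≈ 0.99749, f(2.1) ≈ 0.86321, f(2.7) ≈ 0.42738, f(3.3) ≈ -0.15775, f(3.9) ≈ -0.68777, f(4.5) ≈ -0.97753, f(5.1) ≈ -0.92581, f(5.7) ≈ -0.55069, f(6.3) ≈ 0.01681, f(6.9) ≈ 0.57844.
Sum = Δt · [f(1.5) + f(2.1) + f(2.7) + ...].
Sum ≈ -0.24972.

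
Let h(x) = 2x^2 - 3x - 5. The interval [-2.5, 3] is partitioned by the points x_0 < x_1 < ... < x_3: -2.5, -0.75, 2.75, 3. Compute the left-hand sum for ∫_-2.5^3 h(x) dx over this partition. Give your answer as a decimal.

Subinterval widths: 1.75, 3.5, 0.25.
Left endpoints: -2.5, -0.75, 2.75.
h(-2.5) = 15, h(-0.75) = -1.625, h(2.75) = 1.875.
Sum = Σ Δx_i · h(x_i).
Sum = 21.03125.

21.03125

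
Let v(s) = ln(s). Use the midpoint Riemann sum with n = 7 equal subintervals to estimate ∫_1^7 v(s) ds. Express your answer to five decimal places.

7.64651

Δs = (7 − 1)/7 = 6/7.
Midpoints: 10/7, 16/7, 22/7, 4, 34/7, 40/7, 46/7.
v(10/7) ≈ 0.35667, v(16/7) ≈ 0.82668, v(22/7) ≈ 1.14513, v(4) ≈ 1.38629, v(34/7) ≈ 1.58045, v(40/7) ≈ 1.74297, v(46/7) ≈ 1.88273.
Sum = Δs · [v(10/7) + v(16/7) + v(22/7) + ...].
Sum ≈ 7.64651.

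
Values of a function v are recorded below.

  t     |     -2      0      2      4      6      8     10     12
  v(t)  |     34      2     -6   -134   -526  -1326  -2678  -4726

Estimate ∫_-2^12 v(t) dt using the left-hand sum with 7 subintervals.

Δt = 2.
Sum = 2·[34 + 2 + (-6) + (-134) + (-526) + (-1326) + (-2678)] = -9268.

-9268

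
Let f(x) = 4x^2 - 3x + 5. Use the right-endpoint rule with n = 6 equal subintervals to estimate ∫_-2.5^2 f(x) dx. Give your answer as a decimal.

Δx = (2 − (-2.5))/6 = 0.75.
Right endpoints: -1.75, -1, -0.25, 0.5, 1.25, 2.
f(-1.75) = 22.5, f(-1) = 12, f(-0.25) = 6, f(0.5) = 4.5, f(1.25) = 7.5, f(2) = 15.
Sum = Δx · [f(-1.75) + f(-1) + f(-0.25) + ...].
Sum = 50.625.

50.625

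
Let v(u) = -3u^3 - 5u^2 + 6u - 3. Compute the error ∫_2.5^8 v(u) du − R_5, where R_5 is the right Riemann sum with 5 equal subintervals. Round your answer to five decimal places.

Exact integral: ∫_2.5^8 v(u) du ≈ -3713.2447917.
R_5 = -4730.88.
Error ≈ -3713.2447917 − (-4730.88) ≈ 1017.63521.

1017.63521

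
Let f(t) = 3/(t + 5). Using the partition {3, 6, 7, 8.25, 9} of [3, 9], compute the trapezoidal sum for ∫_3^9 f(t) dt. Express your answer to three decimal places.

Subinterval widths: 3, 1, 1.25, 0.75.
f(3) = 0.375, f(6) = 3/11, f(7) = 0.25, f(8.25) = 12/53, f(9) = 3/14.
On each subinterval the trapezoid contributes (Δt_i/2)·[f(t_{i-1}) + f(t_i)].
Sum ≈ 1.696.

1.696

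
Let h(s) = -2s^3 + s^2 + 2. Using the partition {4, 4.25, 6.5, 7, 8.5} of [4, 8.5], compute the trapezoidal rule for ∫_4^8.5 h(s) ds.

-2375.4609375

Subinterval widths: 0.25, 2.25, 0.5, 1.5.
h(4) = -110, h(4.25) = -133.46875, h(6.5) = -505, h(7) = -635, h(8.5) = -1154.
On each subinterval the trapezoid contributes (Δs_i/2)·[h(s_{i-1}) + h(s_i)].
Sum = -2375.4609375.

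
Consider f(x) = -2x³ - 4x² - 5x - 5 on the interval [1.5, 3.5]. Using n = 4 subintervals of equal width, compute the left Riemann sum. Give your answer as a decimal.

-129.5

Δx = (3.5 − 1.5)/4 = 0.5.
Left endpoints: 1.5, 2, 2.5, 3.
f(1.5) = -28.25, f(2) = -47, f(2.5) = -73.75, f(3) = -110.
Sum = Δx · [f(1.5) + f(2) + f(2.5) + f(3)].
Sum = -129.5.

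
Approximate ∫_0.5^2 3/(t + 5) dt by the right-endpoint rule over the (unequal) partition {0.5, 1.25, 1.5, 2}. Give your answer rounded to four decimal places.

0.6897

Subinterval widths: 0.75, 0.25, 0.5.
Right endpoints: 1.25, 1.5, 2.
f(1.25) = 0.48, f(1.5) = 6/13, f(2) = 3/7.
Sum = Σ Δt_i · f(t_i).
Sum ≈ 0.6897.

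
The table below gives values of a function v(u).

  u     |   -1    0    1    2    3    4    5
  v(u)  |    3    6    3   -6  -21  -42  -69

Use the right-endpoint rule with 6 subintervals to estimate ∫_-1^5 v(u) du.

-129

Δu = 1.
Sum = 1·[6 + 3 + (-6) + (-21) + (-42) + (-69)] = -129.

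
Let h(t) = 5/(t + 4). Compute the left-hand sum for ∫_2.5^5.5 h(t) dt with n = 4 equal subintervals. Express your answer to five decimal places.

Δt = (5.5 − 2.5)/4 = 0.75.
Left endpoints: 2.5, 3.25, 4, 4.75.
h(2.5) = 10/13, h(3.25) = 20/29, h(4) = 0.625, h(4.75) = 4/7.
Sum = Δt · [h(2.5) + h(3.25) + h(4) + h(4.75)].
Sum ≈ 1.99149.

1.99149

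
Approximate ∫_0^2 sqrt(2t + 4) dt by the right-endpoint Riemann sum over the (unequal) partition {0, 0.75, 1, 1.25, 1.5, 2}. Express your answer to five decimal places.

5.08431

Subinterval widths: 0.75, 0.25, 0.25, 0.25, 0.5.
Right endpoints: 0.75, 1, 1.25, 1.5, 2.
f(0.75) ≈ 2.34521, f(1) ≈ 2.44949, f(1.25) ≈ 2.54951, f(1.5) ≈ 2.64575, f(2) ≈ 2.82843.
Sum = Σ Δt_i · f(t_i).
Sum ≈ 5.08431.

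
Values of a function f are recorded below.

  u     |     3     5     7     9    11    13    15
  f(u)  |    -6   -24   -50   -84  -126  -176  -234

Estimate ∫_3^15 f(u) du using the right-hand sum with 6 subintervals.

Δu = 2.
Sum = 2·[(-24) + (-50) + (-84) + (-126) + (-176) + (-234)] = -1388.

-1388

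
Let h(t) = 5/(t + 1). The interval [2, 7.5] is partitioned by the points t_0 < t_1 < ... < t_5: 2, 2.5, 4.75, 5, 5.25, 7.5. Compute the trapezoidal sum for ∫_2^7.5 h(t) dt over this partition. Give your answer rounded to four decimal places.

Subinterval widths: 0.5, 2.25, 0.25, 0.25, 2.25.
h(2) = 5/3, h(2.5) = 10/7, h(4.75) = 20/23, h(5) = 5/6, h(5.25) = 0.8, h(7.5) = 10/17.
On each subinterval the trapezoid contributes (Δt_i/2)·[h(t_{i-1}) + h(t_i)].
Sum ≈ 5.3380.

5.3380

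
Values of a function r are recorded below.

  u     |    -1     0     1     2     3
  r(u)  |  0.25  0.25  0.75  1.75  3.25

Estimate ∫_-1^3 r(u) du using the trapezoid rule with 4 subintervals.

Δu = 1.
T_4 = (1/2)·[0.25 + 2·0.25 + 2·0.75 + 2·1.75 + 3.25] = 4.5.

4.5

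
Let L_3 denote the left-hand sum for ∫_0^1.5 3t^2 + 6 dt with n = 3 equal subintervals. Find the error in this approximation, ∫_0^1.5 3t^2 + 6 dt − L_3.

Exact integral: ∫_0^1.5 f(t) dt = 12.375.
L_3 = 10.875.
Error = 12.375 − 10.875 = 1.5.

1.5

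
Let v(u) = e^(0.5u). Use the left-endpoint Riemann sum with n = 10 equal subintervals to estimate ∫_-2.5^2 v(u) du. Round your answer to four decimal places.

4.3369

Δu = (2 − (-2.5))/10 = 0.45.
Left endpoints: -2.5, -2.05, -1.6, -1.15, -0.7, -0.25, 0.2, 0.65, 1.1, 1.55.
v(-2.5) ≈ 0.2865, v(-2.05) ≈ 0.3588, v(-1.6) ≈ 0.4493, v(-1.15) ≈ 0.5627, v(-0.7) ≈ 0.7047, v(-0.25) ≈ 0.8825, v(0.2) ≈ 1.1052, v(0.65) ≈ 1.3840, v(1.1) ≈ 1.7333, v(1.55) ≈ 2.1706.
Sum = Δu · [v(-2.5) + v(-2.05) + v(-1.6) + ...].
Sum ≈ 4.3369.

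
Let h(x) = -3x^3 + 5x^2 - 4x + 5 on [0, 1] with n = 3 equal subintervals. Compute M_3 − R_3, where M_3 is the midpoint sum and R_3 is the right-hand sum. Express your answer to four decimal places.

0.3194

M_3 ≈ 3.912037.
R_3 ≈ 3.592593.
M_3 − R_3 ≈ 0.3194.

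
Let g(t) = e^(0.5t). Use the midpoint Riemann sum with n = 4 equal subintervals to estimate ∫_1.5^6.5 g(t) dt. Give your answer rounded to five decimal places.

46.58475

Δt = (6.5 − 1.5)/4 = 1.25.
Midpoints: 2.125, 3.375, 4.625, 5.875.
g(2.125) ≈ 2.89360, g(3.375) ≈ 5.40595, g(4.625) ≈ 10.09964, g(5.875) ≈ 18.86862.
Sum = Δt · [g(2.125) + g(3.375) + g(4.625) + g(5.875)].
Sum ≈ 46.58475.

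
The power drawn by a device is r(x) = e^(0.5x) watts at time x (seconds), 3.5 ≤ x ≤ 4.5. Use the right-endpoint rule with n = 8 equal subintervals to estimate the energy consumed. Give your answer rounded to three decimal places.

Δx = (4.5 − 3.5)/8 = 0.125.
Right endpoints: 3.625, 3.75, 3.875, 4, 4.125, 4.25, 4.375, 4.5.
r(3.625) ≈ 6.126, r(3.75) ≈ 6.521, r(3.875) ≈ 6.941, r(4) ≈ 7.389, r(4.125) ≈ 7.866, r(4.25) ≈ 8.373, r(4.375) ≈ 8.913, r(4.5) ≈ 9.488.
Sum = Δx · [r(3.625) + r(3.75) + r(3.875) + ...].
Sum ≈ 7.702.

7.702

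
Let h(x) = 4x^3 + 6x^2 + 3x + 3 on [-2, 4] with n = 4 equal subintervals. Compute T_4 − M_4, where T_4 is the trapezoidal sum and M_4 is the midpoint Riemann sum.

T_4 = 460.5.
M_4 = 399.75.
T_4 − M_4 = 60.75.

60.75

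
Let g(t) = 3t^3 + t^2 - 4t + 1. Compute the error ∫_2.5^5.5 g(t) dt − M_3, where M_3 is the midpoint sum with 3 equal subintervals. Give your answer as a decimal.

9.25

Exact integral: ∫_2.5^5.5 g(t) dt = 662.25.
M_3 = 653.
Error = 662.25 − 653 = 9.25.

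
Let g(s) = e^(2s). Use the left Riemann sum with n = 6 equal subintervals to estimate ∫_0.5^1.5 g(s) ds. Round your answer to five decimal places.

Δs = (1.5 − 0.5)/6 = 1/6.
Left endpoints: 0.5, 2/3, 5/6, 1, 7/6, 4/3.
g(0.5) ≈ 2.71828, g(2/3) ≈ 3.79367, g(5/6) ≈ 5.29449, g(1) ≈ 7.38906, g(7/6) ≈ 10.31226, g(4/3) ≈ 14.39192.
Sum = Δs · [g(0.5) + g(2/3) + g(5/6) + ...].
Sum ≈ 7.31661.

7.31661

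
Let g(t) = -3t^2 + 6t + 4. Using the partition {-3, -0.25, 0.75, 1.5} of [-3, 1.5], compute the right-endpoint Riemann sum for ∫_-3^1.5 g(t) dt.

Subinterval widths: 2.75, 1, 0.75.
Right endpoints: -0.25, 0.75, 1.5.
g(-0.25) = 2.3125, g(0.75) = 6.8125, g(1.5) = 6.25.
Sum = Σ Δt_i · g(t_i).
Sum = 17.859375.

17.859375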